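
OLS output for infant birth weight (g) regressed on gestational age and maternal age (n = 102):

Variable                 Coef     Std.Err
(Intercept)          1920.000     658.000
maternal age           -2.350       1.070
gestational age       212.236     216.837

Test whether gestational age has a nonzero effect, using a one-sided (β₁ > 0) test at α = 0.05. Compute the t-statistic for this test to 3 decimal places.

t = 0.979

Read off: b = 212.236, SE = 216.837 for gestational age.
H₀: β₁ = 0 vs H₁: β₁ > 0.
t = 212.236 / 216.837 = 0.979.
df = n − k − 1 = 102 − 2 − 1 = 99.
One-sided p ≈ 0.1650, which is ≥ 0.05, so fail to reject H₀.
The data do not give significant evidence that the true slope on gestational age is positive, holding the other predictors fixed.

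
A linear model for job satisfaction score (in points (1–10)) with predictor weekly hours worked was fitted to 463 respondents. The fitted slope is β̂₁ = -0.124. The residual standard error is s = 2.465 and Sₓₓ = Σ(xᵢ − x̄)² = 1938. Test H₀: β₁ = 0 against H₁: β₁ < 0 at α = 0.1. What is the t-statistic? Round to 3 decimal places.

SE(β̂₁) = s/√Sₓₓ = 2.465/√1938 = 0.0559938.
t = -0.124 / 0.0559938 = -2.215.
df = n − 2 = 461.
One-sided p ≈ 0.0136, which is < 0.1, so reject H₀.
There is evidence that the true slope on weekly hours worked is negative.

t = -2.215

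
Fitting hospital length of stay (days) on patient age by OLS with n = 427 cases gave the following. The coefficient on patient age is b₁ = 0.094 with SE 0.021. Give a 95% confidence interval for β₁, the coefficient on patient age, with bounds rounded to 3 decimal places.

(0.053, 0.135)

df = n − 2 = 427 − 2 = 425.
t* = t_{0.025, 425} = 1.965561.
Margin = t* × SE = 1.965561 × 0.021 = 0.04128.
CI: 0.094 ± 0.04128 → (0.053, 0.135).
With 95% confidence, each one-unit increase in patient age is associated with a change of between 0.053 and 0.135 days in hospital length of stay.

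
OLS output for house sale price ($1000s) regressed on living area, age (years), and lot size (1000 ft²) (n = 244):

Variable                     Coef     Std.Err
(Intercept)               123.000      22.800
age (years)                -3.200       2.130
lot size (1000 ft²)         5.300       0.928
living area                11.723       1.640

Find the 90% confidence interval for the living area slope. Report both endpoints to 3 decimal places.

(9.015, 14.431)

Read off: b = 11.723, SE = 1.640 for living area.
df = n − k − 1 = 244 − 3 − 1 = 240.
t* = t_{0.05, 240} = 1.651227.
Margin = t* × SE = 1.651227 × 1.640 = 2.70801.
CI: 11.723 ± 2.70801 → (9.015, 14.431).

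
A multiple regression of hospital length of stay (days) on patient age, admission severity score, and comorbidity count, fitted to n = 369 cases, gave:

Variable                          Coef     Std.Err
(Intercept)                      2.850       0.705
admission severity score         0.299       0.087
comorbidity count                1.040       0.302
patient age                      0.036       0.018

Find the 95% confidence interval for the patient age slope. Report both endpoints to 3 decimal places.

(0.001, 0.071)

Read off: b = 0.036, SE = 0.018 for patient age.
df = n − k − 1 = 369 − 3 − 1 = 365.
t* = t_{0.025, 365} = 1.966485.
Margin = t* × SE = 1.966485 × 0.018 = 0.03540.
CI: 0.036 ± 0.03540 → (0.001, 0.071).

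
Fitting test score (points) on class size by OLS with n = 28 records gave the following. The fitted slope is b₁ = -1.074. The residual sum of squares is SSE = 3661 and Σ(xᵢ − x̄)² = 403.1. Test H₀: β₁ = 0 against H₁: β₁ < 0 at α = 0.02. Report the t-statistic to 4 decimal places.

MSE = SSE/(n − 2) = 3661/26 = 140.808.
SE(b₁) = √(MSE/Sₓₓ) = √(140.808/403.1) = 0.591026.
t = -1.074 / 0.591026 = -1.8172.
df = n − 2 = 26.
One-sided p ≈ 0.0404, which is ≥ 0.02, so fail to reject H₀.
The data do not give significant evidence that the true slope on class size is negative.

t = -1.8172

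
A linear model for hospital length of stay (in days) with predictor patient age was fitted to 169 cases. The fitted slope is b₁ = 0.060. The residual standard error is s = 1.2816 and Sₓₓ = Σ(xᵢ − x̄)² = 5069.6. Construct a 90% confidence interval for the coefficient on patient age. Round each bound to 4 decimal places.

SE(b₁) = s/√Sₓₓ = 1.2816/√5069.6 = 0.0179997.
df = n − 2 = 167.
t* = t_{0.05, 167} = 1.654029.
Margin = t* × SE = 1.654029 × 0.0179997 = 0.029772.
CI: 0.060 ± 0.029772 → (0.0302, 0.0898).
With 90% confidence, each one-unit increase in patient age is associated with a change of between 0.0302 and 0.0898 days in hospital length of stay.

(0.0302, 0.0898)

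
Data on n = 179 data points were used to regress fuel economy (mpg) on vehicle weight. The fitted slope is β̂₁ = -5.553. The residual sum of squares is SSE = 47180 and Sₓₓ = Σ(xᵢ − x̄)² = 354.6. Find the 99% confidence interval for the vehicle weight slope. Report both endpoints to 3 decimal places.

MSE = SSE/(n − 2) = 47180/177 = 266.554.
SE(β̂₁) = √(MSE/Sₓₓ) = √(266.554/354.6) = 0.867008.
df = n − 2 = 177.
t* = t_{0.005, 177} = 2.603891.
Margin = t* × SE = 2.603891 × 0.867008 = 2.25759.
CI: -5.553 ± 2.25759 → (-7.811, -3.295).
With 99% confidence, each one-unit increase in vehicle weight is associated with a change of between -7.811 and -3.295 mpg in fuel economy.

(-7.811, -3.295)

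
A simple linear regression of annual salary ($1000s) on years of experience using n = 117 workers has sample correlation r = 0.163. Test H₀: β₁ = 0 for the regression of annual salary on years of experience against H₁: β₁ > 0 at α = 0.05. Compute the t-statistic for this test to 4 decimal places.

t = r·√(n − 2)/√(1 − r²) = 0.163·√115/√0.973431 = 1.7717.
df = n − 2 = 115.
One-sided p ≈ 0.0395, which is < 0.05, so reject H₀.
There is evidence of a linear association between years of experience and annual salary.

t = 1.7717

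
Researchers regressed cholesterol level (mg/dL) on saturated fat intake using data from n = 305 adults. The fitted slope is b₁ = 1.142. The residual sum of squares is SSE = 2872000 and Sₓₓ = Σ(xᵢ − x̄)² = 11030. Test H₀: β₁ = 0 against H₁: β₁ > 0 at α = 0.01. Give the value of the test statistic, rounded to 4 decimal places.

MSE = SSE/(n − 2) = 2872000/303 = 9478.55.
SE(b₁) = √(MSE/Sₓₓ) = √(9478.55/11030) = 0.927007.
t = 1.142 / 0.927007 = 1.2319.
df = n − 2 = 303.
One-sided p ≈ 0.1095, which is ≥ 0.01, so fail to reject H₀.
The data do not give significant evidence that the true slope on saturated fat intake is positive.

t = 1.2319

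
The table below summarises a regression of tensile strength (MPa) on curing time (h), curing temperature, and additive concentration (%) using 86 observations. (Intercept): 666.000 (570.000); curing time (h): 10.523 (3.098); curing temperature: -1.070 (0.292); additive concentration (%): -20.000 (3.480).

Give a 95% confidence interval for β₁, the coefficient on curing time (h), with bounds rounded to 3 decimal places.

Read off: b = 10.523, SE = 3.098 for curing time (h).
df = n − k − 1 = 86 − 3 − 1 = 82.
t* = t_{0.025, 82} = 1.989319.
Margin = t* × SE = 1.989319 × 3.098 = 6.16291.
CI: 10.523 ± 6.16291 → (4.360, 16.686).

(4.360, 16.686)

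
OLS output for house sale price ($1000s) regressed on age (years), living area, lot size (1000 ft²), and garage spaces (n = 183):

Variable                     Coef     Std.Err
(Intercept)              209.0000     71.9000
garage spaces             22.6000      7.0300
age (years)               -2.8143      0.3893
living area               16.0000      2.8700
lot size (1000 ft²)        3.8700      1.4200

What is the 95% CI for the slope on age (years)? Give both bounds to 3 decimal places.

Read off: b = -2.8143, SE = 0.3893 for age (years).
df = n − k − 1 = 183 − 4 − 1 = 178.
t* = t_{0.025, 178} = 1.973381.
Margin = t* × SE = 1.973381 × 0.3893 = 0.76824.
CI: -2.8143 ± 0.76824 → (-3.583, -2.046).

(-3.583, -2.046)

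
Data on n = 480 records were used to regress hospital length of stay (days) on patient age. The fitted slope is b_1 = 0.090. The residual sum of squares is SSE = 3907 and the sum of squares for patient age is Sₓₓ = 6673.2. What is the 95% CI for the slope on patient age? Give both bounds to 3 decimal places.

(0.021, 0.159)

MSE = SSE/(n − 2) = 3907/478 = 8.17364.
SE(b_1) = √(MSE/Sₓₓ) = √(8.17364/6673.2) = 0.0349978.
df = n − 2 = 478.
t* = t_{0.025, 478} = 1.964939.
Margin = t* × SE = 1.964939 × 0.0349978 = 0.06877.
CI: 0.090 ± 0.06877 → (0.021, 0.159).
With 95% confidence, each one-unit increase in patient age is associated with a change of between 0.021 and 0.159 days in hospital length of stay.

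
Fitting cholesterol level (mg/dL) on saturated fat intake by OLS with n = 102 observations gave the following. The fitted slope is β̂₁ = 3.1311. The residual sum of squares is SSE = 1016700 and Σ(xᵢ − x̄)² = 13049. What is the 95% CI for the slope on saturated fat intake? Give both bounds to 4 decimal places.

MSE = SSE/(n − 2) = 1016700/100 = 10167.
SE(β̂₁) = √(MSE/Sₓₓ) = √(10167/13049) = 0.882689.
df = n − 2 = 100.
t* = t_{0.025, 100} = 1.983972.
Margin = t* × SE = 1.983972 × 0.882689 = 1.751230.
CI: 3.1311 ± 1.751230 → (1.3799, 4.8823).
With 95% confidence, each one-unit increase in saturated fat intake is associated with a change of between 1.3799 and 4.8823 mg/dL in cholesterol level.

(1.3799, 4.8823)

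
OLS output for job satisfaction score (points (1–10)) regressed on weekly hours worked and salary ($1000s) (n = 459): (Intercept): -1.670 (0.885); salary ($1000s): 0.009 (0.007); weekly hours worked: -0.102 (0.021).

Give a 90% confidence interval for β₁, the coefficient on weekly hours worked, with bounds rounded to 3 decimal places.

Read off: b = -0.102, SE = 0.021 for weekly hours worked.
df = n − k − 1 = 459 − 2 − 1 = 456.
t* = t_{0.05, 456} = 1.648202.
Margin = t* × SE = 1.648202 × 0.021 = 0.03461.
CI: -0.102 ± 0.03461 → (-0.137, -0.067).

(-0.137, -0.067)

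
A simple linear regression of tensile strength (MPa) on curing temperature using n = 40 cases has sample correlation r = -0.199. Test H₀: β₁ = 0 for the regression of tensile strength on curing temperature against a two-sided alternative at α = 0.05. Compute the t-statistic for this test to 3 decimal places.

t = r·√(n − 2)/√(1 − r²) = -0.199·√38/√0.960399 = -1.252.
df = n − 2 = 38.
Two-sided p ≈ 0.2183, which is ≥ 0.05, so fail to reject H₀.
The data do not give significant evidence of a linear association between curing temperature and tensile strength.

t = -1.252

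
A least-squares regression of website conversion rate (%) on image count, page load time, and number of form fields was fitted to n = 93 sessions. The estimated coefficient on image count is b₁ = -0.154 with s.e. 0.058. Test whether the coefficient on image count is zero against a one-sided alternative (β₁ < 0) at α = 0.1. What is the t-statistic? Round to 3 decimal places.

t = -2.655

H₀: β₁ = 0 vs H₁: β₁ < 0.
t = (b₁ − β₁⁰)/SE = -0.154 / 0.058 = -2.655.
df = n − k − 1 = 93 − 3 − 1 = 89.
One-sided p ≈ 0.0047, which is < 0.1, so reject H₀.
There is evidence that the true slope on image count is negative, holding the other predictors fixed.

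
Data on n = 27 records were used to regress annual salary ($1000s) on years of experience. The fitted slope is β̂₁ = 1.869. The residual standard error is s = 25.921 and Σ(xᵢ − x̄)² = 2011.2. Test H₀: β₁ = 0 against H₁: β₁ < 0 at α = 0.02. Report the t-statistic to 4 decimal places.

SE(β̂₁) = s/√Sₓₓ = 25.921/√2011.2 = 0.577995.
t = 1.869 / 0.577995 = 3.2336.
df = n − 2 = 25.
One-sided p ≈ 0.9983, which is ≥ 0.02, so fail to reject H₀.
The data do not give significant evidence that the true slope on years of experience is negative.

t = 3.2336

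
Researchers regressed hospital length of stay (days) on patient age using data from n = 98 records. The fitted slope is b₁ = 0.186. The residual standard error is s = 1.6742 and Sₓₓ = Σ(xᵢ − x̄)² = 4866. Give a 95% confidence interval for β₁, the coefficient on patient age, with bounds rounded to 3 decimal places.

SE(b₁) = s/√Sₓₓ = 1.6742/√4866 = 0.0240006.
df = n − 2 = 96.
t* = t_{0.025, 96} = 1.984984.
Margin = t* × SE = 1.984984 × 0.0240006 = 0.04764.
CI: 0.186 ± 0.04764 → (0.138, 0.234).
With 95% confidence, each one-unit increase in patient age is associated with a change of between 0.138 and 0.234 days in hospital length of stay.

(0.138, 0.234)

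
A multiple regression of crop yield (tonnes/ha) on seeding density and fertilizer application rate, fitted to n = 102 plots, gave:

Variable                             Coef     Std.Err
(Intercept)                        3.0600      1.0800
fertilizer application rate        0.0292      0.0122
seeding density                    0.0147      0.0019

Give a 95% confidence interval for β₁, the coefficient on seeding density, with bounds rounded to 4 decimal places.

Read off: b = 0.0147, SE = 0.0019 for seeding density.
df = n − k − 1 = 102 − 2 − 1 = 99.
t* = t_{0.025, 99} = 1.984217.
Margin = t* × SE = 1.984217 × 0.0019 = 0.003770.
CI: 0.0147 ± 0.003770 → (0.0109, 0.0185).

(0.0109, 0.0185)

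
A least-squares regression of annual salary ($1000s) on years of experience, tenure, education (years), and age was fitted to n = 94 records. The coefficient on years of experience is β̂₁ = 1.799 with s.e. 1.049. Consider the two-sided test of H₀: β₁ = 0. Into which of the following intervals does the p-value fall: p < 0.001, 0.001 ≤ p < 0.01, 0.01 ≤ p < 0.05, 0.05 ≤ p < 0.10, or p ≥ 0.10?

0.05 ≤ p < 0.10

t = 1.799 / 1.049 = 1.715.
df = n − k − 1 = 94 − 4 − 1 = 89.
Two-sided p = 2·P(T_{89} > |t|) ≈ 0.0898.
So 0.05 ≤ p < 0.10.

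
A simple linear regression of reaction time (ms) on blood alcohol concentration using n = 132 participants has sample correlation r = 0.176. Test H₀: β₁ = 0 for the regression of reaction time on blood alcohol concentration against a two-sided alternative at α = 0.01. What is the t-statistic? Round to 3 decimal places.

t = r·√(n − 2)/√(1 − r²) = 0.176·√130/√0.969024 = 2.039.
df = n − 2 = 130.
Two-sided p ≈ 0.0435, which is ≥ 0.01, so fail to reject H₀.
The data do not give significant evidence of a linear association between blood alcohol concentration and reaction time.

t = 2.039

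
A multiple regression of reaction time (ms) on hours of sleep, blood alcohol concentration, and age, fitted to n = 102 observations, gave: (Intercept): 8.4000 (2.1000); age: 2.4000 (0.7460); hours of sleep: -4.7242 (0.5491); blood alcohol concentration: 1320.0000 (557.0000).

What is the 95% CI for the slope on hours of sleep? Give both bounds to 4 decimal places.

Read off: b = -4.7242, SE = 0.5491 for hours of sleep.
df = n − k − 1 = 102 − 3 − 1 = 98.
t* = t_{0.025, 98} = 1.984467.
Margin = t* × SE = 1.984467 × 0.5491 = 1.089671.
CI: -4.7242 ± 1.089671 → (-5.8139, -3.6345).

(-5.8139, -3.6345)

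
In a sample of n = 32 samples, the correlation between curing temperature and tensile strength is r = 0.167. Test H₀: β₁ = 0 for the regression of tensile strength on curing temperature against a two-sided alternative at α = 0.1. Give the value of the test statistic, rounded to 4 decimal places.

t = 0.9277

t = r·√(n − 2)/√(1 − r²) = 0.167·√30/√0.972111 = 0.9277.
df = n − 2 = 30.
Two-sided p ≈ 0.3610, which is ≥ 0.1, so fail to reject H₀.
The data do not give significant evidence of a linear association between curing temperature and tensile strength.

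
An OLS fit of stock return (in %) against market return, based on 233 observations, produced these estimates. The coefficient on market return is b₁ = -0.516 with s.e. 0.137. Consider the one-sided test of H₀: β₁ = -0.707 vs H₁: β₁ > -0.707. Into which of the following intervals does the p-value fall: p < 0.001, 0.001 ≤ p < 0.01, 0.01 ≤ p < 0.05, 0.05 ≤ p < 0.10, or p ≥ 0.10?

t = (-0.516 − (-0.707)) / 0.137 = 1.394.
df = n − 2 = 233 − 2 = 231.
One-sided p = P(T_{231} > t) ≈ 0.0823.
So 0.05 ≤ p < 0.10.

0.05 ≤ p < 0.10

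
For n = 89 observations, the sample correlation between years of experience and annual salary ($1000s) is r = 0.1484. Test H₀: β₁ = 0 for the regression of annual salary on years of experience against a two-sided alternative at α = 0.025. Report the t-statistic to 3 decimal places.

t = 1.400

t = r·√(n − 2)/√(1 − r²) = 0.1484·√87/√0.977977 = 1.400.
df = n − 2 = 87.
Two-sided p ≈ 0.1652, which is ≥ 0.025, so fail to reject H₀.
The data do not give significant evidence of a linear association between years of experience and annual salary.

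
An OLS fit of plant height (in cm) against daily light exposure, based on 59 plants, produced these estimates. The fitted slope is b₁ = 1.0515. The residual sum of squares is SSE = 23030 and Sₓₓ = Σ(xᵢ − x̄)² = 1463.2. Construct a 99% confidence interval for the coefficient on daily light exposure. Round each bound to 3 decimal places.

MSE = SSE/(n − 2) = 23030/57 = 404.035.
SE(b₁) = √(MSE/Sₓₓ) = √(404.035/1463.2) = 0.525482.
df = n − 2 = 57.
t* = t_{0.005, 57} = 2.66487.
Margin = t* × SE = 2.66487 × 0.525482 = 1.40034.
CI: 1.0515 ± 1.40034 → (-0.349, 2.452).
With 99% confidence, each one-unit increase in daily light exposure is associated with a change of between -0.349 and 2.452 cm in plant height.

(-0.349, 2.452)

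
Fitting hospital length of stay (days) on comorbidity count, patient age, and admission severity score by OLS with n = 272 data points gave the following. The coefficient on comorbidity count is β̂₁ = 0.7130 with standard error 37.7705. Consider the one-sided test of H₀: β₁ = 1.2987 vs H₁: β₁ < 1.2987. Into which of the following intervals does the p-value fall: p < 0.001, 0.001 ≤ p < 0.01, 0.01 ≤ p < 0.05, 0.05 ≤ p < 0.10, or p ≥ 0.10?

p ≥ 0.10

t = (0.7130 − 1.2987) / 37.7705 = -0.016.
df = n − k − 1 = 272 − 3 − 1 = 268.
One-sided p = P(T_{268} < t) ≈ 0.4938.
So p ≥ 0.10.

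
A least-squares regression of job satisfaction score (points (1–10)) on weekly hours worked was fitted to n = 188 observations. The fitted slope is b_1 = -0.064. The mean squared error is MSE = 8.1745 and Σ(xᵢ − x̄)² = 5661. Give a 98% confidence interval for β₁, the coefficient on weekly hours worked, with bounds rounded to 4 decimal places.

SE(b_1) = √(MSE/Sₓₓ) = √(8.1745/5661) = 0.038.
df = n − 2 = 186.
t* = t_{0.01, 186} = 2.346563.
Margin = t* × SE = 2.346563 × 0.038 = 0.089169.
CI: -0.064 ± 0.089169 → (-0.1532, 0.0252).
With 98% confidence, each one-unit increase in weekly hours worked is associated with a change of between -0.1532 and 0.0252 points (1–10) in job satisfaction score.

(-0.1532, 0.0252)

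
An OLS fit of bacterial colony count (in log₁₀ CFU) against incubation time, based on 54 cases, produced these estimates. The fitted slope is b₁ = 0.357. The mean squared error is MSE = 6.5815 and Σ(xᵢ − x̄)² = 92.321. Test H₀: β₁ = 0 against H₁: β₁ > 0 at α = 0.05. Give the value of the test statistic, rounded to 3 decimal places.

SE(b₁) = √(MSE/Sₓₓ) = √(6.5815/92.321) = 0.267001.
t = 0.357 / 0.267001 = 1.337.
df = n − 2 = 52.
One-sided p ≈ 0.0935, which is ≥ 0.05, so fail to reject H₀.
The data do not give significant evidence that the true slope on incubation time is positive.

t = 1.337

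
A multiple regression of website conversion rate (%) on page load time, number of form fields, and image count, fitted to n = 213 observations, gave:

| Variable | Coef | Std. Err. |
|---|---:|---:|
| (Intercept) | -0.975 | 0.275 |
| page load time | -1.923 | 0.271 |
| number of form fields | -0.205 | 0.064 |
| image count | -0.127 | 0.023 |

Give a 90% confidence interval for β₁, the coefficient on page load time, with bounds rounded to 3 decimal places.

Read off: b = -1.923, SE = 0.271 for page load time.
df = n − k − 1 = 213 − 3 − 1 = 209.
t* = t_{0.05, 209} = 1.652177.
Margin = t* × SE = 1.652177 × 0.271 = 0.44774.
CI: -1.923 ± 0.44774 → (-2.371, -1.475).

(-2.371, -1.475)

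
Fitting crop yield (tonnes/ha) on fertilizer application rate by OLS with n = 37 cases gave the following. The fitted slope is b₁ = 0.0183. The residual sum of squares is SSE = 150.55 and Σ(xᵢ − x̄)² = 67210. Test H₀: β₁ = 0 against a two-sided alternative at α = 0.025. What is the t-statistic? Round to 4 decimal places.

t = 2.2875

MSE = SSE/(n − 2) = 150.55/35 = 4.30143.
SE(b₁) = √(MSE/Sₓₓ) = √(4.30143/67210) = 0.00799999.
t = 0.0183 / 0.00799999 = 2.2875.
df = n − 2 = 35.
Two-sided p ≈ 0.0283, which is ≥ 0.025, so fail to reject H₀.
The data do not give significant evidence of an association between fertilizer application rate and crop yield.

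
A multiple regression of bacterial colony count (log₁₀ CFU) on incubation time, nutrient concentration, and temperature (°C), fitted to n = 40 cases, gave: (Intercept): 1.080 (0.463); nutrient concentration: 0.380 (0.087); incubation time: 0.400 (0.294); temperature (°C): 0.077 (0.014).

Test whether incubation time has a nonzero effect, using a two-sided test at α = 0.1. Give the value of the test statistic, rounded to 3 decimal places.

t = 1.361

Read off: b = 0.400, SE = 0.294 for incubation time.
H₀: β₁ = 0 vs H₁: β₁ ≠ 0.
t = 0.400 / 0.294 = 1.361.
df = n − k − 1 = 40 − 3 − 1 = 36.
Two-sided p ≈ 0.1821, which is ≥ 0.1, so fail to reject H₀.
The data do not give significant evidence of an association between incubation time and bacterial colony count, after adjusting for the other predictors.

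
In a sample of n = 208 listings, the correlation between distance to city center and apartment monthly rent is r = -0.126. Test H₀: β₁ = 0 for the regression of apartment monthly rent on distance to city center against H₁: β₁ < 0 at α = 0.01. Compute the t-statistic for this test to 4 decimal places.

t = r·√(n − 2)/√(1 − r²) = -0.126·√206/√0.984124 = -1.8230.
df = n − 2 = 206.
One-sided p ≈ 0.0349, which is ≥ 0.01, so fail to reject H₀.
The data do not give significant evidence of a linear association between distance to city center and apartment monthly rent.

t = -1.8230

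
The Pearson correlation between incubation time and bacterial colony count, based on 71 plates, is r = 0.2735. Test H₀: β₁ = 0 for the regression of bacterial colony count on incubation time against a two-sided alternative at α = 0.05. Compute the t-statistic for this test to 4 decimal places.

t = r·√(n − 2)/√(1 − r²) = 0.2735·√69/√0.925198 = 2.3619.
df = n − 2 = 69.
Two-sided p ≈ 0.0210, which is < 0.05, so reject H₀.
There is evidence of a linear association between incubation time and bacterial colony count.

t = 2.3619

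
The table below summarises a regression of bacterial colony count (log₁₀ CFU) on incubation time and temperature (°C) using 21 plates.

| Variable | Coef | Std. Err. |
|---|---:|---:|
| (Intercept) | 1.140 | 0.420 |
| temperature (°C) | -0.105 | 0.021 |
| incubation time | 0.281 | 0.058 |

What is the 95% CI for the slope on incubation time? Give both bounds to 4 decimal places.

Read off: b = 0.281, SE = 0.058 for incubation time.
df = n − k − 1 = 21 − 2 − 1 = 18.
t* = t_{0.025, 18} = 2.100922.
Margin = t* × SE = 2.100922 × 0.058 = 0.121853.
CI: 0.281 ± 0.121853 → (0.1591, 0.4029).

(0.1591, 0.4029)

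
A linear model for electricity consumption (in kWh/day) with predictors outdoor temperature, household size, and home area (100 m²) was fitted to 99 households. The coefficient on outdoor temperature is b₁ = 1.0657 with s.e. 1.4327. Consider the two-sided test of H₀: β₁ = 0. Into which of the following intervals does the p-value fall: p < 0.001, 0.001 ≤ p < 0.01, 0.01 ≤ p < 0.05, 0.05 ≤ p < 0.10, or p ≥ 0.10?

t = 1.0657 / 1.4327 = 0.744.
df = n − k − 1 = 99 − 3 − 1 = 95.
Two-sided p = 2·P(T_{95} > |t|) ≈ 0.4588.
So p ≥ 0.10.

p ≥ 0.10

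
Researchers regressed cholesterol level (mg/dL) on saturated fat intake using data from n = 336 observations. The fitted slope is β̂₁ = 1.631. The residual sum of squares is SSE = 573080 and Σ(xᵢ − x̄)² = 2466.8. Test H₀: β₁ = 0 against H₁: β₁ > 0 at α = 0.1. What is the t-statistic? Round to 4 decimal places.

t = 1.9556

MSE = SSE/(n − 2) = 573080/334 = 1715.81.
SE(β̂₁) = √(MSE/Sₓₓ) = √(1715.81/2466.8) = 0.834003.
t = 1.631 / 0.834003 = 1.9556.
df = n − 2 = 334.
One-sided p ≈ 0.0257, which is < 0.1, so reject H₀.
There is evidence that the true slope on saturated fat intake is positive.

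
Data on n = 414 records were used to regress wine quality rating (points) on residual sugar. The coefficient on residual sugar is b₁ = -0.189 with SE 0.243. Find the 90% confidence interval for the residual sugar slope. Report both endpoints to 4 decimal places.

df = n − 2 = 414 − 2 = 412.
t* = t_{0.05, 412} = 1.64856.
Margin = t* × SE = 1.64856 × 0.243 = 0.400600.
CI: -0.189 ± 0.400600 → (-0.5896, 0.2116).
With 90% confidence, each one-unit increase in residual sugar is associated with a change of between -0.5896 and 0.2116 points in wine quality rating.

(-0.5896, 0.2116)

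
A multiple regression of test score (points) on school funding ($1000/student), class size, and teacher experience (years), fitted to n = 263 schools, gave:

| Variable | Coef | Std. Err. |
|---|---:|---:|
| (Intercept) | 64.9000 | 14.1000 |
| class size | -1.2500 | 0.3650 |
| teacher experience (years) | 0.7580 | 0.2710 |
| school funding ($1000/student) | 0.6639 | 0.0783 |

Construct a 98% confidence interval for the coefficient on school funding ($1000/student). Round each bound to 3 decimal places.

Read off: b = 0.6639, SE = 0.0783 for school funding ($1000/student).
df = n − k − 1 = 263 − 3 − 1 = 259.
t* = t_{0.01, 259} = 2.340831.
Margin = t* × SE = 2.340831 × 0.0783 = 0.18329.
CI: 0.6639 ± 0.18329 → (0.481, 0.847).

(0.481, 0.847)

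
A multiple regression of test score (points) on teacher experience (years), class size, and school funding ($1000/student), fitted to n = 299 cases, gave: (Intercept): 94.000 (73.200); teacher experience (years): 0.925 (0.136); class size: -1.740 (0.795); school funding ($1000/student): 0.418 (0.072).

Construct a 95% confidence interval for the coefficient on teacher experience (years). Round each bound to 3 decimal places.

Read off: b = 0.925, SE = 0.136 for teacher experience (years).
df = n − k − 1 = 299 − 3 − 1 = 295.
t* = t_{0.025, 295} = 1.968038.
Margin = t* × SE = 1.968038 × 0.136 = 0.26765.
CI: 0.925 ± 0.26765 → (0.657, 1.193).

(0.657, 1.193)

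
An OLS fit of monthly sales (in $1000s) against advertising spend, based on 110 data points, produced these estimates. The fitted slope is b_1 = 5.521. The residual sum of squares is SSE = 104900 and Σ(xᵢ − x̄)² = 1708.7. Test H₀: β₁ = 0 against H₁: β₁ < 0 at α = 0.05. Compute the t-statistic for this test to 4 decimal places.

t = 7.3228

MSE = SSE/(n − 2) = 104900/108 = 971.296.
SE(b_1) = √(MSE/Sₓₓ) = √(971.296/1708.7) = 0.753951.
t = 5.521 / 0.753951 = 7.3228.
df = n − 2 = 108.
One-sided p ≈ 1.0000, which is ≥ 0.05, so fail to reject H₀.
The data do not give significant evidence that the true slope on advertising spend is negative.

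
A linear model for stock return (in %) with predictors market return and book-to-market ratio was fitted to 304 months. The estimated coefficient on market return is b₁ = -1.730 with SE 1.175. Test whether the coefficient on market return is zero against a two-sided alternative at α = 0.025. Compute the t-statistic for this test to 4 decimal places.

H₀: β₁ = 0 vs H₁: β₁ ≠ 0.
t = (b₁ − β₁⁰)/SE = -1.730 / 1.175 = -1.4723.
df = n − k − 1 = 304 − 2 − 1 = 301.
Two-sided p ≈ 0.1420, which is ≥ 0.025, so fail to reject H₀.
The data do not give significant evidence of an association between market return and stock return, after adjusting for the other predictors.

t = -1.4723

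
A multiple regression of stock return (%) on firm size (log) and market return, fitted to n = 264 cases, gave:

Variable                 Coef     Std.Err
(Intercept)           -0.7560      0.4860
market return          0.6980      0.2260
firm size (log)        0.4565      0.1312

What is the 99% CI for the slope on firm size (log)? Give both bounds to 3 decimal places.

(0.116, 0.797)

Read off: b = 0.4565, SE = 0.1312 for firm size (log).
df = n − k − 1 = 264 − 2 − 1 = 261.
t* = t_{0.005, 261} = 2.594797.
Margin = t* × SE = 2.594797 × 0.1312 = 0.34044.
CI: 0.4565 ± 0.34044 → (0.116, 0.797).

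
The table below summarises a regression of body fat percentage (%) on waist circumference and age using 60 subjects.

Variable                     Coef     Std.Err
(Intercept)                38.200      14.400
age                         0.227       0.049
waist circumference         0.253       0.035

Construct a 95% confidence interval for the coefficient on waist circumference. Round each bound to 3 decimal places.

Read off: b = 0.253, SE = 0.035 for waist circumference.
df = n − k − 1 = 60 − 2 − 1 = 57.
t* = t_{0.025, 57} = 2.002465.
Margin = t* × SE = 2.002465 × 0.035 = 0.07009.
CI: 0.253 ± 0.07009 → (0.183, 0.323).

(0.183, 0.323)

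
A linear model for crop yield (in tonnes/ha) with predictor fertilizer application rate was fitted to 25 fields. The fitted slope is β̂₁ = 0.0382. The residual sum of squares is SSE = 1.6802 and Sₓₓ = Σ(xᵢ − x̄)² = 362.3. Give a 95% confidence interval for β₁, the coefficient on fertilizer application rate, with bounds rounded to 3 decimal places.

MSE = SSE/(n − 2) = 1.6802/23 = 0.0730522.
SE(β̂₁) = √(MSE/Sₓₓ) = √(0.0730522/362.3) = 0.0141998.
df = n − 2 = 23.
t* = t_{0.025, 23} = 2.068658.
Margin = t* × SE = 2.068658 × 0.0141998 = 0.02937.
CI: 0.0382 ± 0.02937 → (0.009, 0.068).
With 95% confidence, each one-unit increase in fertilizer application rate is associated with a change of between 0.009 and 0.068 tonnes/ha in crop yield.

(0.009, 0.068)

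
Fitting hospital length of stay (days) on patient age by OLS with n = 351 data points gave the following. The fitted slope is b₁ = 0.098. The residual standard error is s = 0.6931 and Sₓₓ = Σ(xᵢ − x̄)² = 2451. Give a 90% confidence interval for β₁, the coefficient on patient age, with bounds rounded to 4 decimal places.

SE(b₁) = s/√Sₓₓ = 0.6931/√2451 = 0.0139999.
df = n − 2 = 349.
t* = t_{0.05, 349} = 1.649231.
Margin = t* × SE = 1.649231 × 0.0139999 = 0.023089.
CI: 0.098 ± 0.023089 → (0.0749, 0.1211).
With 90% confidence, each one-unit increase in patient age is associated with a change of between 0.0749 and 0.1211 days in hospital length of stay.

(0.0749, 0.1211)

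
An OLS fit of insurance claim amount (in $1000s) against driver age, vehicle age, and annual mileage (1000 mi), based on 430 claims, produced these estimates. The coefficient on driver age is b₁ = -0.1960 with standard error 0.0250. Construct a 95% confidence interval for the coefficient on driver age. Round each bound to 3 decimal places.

df = n − k − 1 = 430 − 3 − 1 = 426.
t* = t_{0.025, 426} = 1.965548.
Margin = t* × SE = 1.965548 × 0.0250 = 0.04914.
CI: -0.1960 ± 0.04914 → (-0.245, -0.147).
With 95% confidence, each one-unit increase in driver age is associated with a change of between -0.245 and -0.147 $1000s in insurance claim amount, holding the other predictors fixed.

(-0.245, -0.147)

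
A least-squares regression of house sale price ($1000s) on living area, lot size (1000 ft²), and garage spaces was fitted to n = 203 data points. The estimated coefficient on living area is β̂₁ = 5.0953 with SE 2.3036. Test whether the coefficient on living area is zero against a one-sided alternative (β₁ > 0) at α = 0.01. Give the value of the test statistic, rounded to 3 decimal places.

t = 2.212

H₀: β₁ = 0 vs H₁: β₁ > 0.
t = (β̂₁ − β₁⁰)/SE = 5.0953 / 2.3036 = 2.212.
df = n − k − 1 = 203 − 3 − 1 = 199.
One-sided p ≈ 0.0141, which is ≥ 0.01, so fail to reject H₀.
The data do not give significant evidence that the true slope on living area is positive, holding the other predictors fixed.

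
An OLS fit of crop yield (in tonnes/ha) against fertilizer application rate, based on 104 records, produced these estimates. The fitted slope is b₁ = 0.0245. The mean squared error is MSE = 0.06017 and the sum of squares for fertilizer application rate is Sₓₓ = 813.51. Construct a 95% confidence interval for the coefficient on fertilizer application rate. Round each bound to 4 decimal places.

(0.0074, 0.0416)

SE(b₁) = √(MSE/Sₓₓ) = √(0.06017/813.51) = 0.0086002.
df = n − 2 = 102.
t* = t_{0.025, 102} = 1.983495.
Margin = t* × SE = 1.983495 × 0.0086002 = 0.017058.
CI: 0.0245 ± 0.017058 → (0.0074, 0.0416).
With 95% confidence, each one-unit increase in fertilizer application rate is associated with a change of between 0.0074 and 0.0416 tonnes/ha in crop yield.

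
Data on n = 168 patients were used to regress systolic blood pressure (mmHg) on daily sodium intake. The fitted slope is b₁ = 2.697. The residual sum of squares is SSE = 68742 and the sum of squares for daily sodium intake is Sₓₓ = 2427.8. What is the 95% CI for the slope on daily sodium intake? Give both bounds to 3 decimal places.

(1.882, 3.512)

MSE = SSE/(n − 2) = 68742/166 = 414.108.
SE(b₁) = √(MSE/Sₓₓ) = √(414.108/2427.8) = 0.413001.
df = n − 2 = 166.
t* = t_{0.025, 166} = 1.974358.
Margin = t* × SE = 1.974358 × 0.413001 = 0.81541.
CI: 2.697 ± 0.81541 → (1.882, 3.512).
With 95% confidence, each one-unit increase in daily sodium intake is associated with a change of between 1.882 and 3.512 mmHg in systolic blood pressure.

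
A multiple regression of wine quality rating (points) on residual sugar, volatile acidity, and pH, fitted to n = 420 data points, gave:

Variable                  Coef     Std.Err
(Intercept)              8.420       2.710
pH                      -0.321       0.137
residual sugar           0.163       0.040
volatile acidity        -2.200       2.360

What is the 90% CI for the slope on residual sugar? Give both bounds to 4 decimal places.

(0.0971, 0.2289)

Read off: b = 0.163, SE = 0.040 for residual sugar.
df = n − k − 1 = 420 − 3 − 1 = 416.
t* = t_{0.05, 416} = 1.648525.
Margin = t* × SE = 1.648525 × 0.040 = 0.065941.
CI: 0.163 ± 0.065941 → (0.0971, 0.2289).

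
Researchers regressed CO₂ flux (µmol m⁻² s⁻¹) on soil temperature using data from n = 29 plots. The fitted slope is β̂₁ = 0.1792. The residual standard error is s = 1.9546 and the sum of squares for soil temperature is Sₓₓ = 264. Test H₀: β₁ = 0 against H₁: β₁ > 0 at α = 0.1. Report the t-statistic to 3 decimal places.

SE(β̂₁) = s/√Sₓₓ = 1.9546/√264 = 0.120297.
t = 0.1792 / 0.120297 = 1.490.
df = n − 2 = 27.
One-sided p ≈ 0.0740, which is < 0.1, so reject H₀.
There is evidence that the true slope on soil temperature is positive.

t = 1.490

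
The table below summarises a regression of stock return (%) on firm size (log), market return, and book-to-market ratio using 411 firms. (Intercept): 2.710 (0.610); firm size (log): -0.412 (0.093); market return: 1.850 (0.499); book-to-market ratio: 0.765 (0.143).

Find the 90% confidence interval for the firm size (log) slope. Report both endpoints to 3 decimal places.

(-0.565, -0.259)

Read off: b = -0.412, SE = 0.093 for firm size (log).
df = n − k − 1 = 411 − 3 − 1 = 407.
t* = t_{0.05, 407} = 1.648606.
Margin = t* × SE = 1.648606 × 0.093 = 0.15332.
CI: -0.412 ± 0.15332 → (-0.565, -0.259).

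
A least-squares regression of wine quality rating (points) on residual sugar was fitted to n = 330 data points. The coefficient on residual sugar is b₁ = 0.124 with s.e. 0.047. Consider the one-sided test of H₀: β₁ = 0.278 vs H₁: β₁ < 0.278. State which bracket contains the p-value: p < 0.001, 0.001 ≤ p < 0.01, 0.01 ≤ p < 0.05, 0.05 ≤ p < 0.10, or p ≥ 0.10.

p < 0.001

t = (0.124 − 0.278) / 0.047 = -3.277.
df = n − 2 = 330 − 2 = 328.
One-sided p = P(T_{328} < t) ≈ 0.0006.
So p < 0.001.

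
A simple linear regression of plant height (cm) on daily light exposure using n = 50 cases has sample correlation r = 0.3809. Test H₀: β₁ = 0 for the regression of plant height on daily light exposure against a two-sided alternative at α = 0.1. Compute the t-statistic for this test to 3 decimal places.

t = 2.854

t = r·√(n − 2)/√(1 − r²) = 0.3809·√48/√0.854915 = 2.854.
df = n − 2 = 48.
Two-sided p ≈ 0.0064, which is < 0.1, so reject H₀.
There is evidence of a linear association between daily light exposure and plant height.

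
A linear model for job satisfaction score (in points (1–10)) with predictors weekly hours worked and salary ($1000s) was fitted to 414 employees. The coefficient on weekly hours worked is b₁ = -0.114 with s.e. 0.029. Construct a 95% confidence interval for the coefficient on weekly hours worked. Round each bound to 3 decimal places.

df = n − k − 1 = 414 − 2 − 1 = 411.
t* = t_{0.025, 411} = 1.965753.
Margin = t* × SE = 1.965753 × 0.029 = 0.05701.
CI: -0.114 ± 0.05701 → (-0.171, -0.057).
With 95% confidence, each one-unit increase in weekly hours worked is associated with a change of between -0.171 and -0.057 points (1–10) in job satisfaction score, holding the other predictors fixed.

(-0.171, -0.057)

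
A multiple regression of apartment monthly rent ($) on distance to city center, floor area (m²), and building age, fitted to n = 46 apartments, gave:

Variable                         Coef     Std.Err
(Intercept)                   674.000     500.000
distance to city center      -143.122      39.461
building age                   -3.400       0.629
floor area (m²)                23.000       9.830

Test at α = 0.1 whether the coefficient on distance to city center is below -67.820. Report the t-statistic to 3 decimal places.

Read off: b = -143.122, SE = 39.461 for distance to city center.
H₀: β₁ = -67.820 vs H₁: β₁ < -67.820.
t = (-143.122 − (-67.820)) / 39.461 = -1.908.
df = n − k − 1 = 46 − 3 − 1 = 42.
One-sided p ≈ 0.0316, which is < 0.1, so reject H₀.
There is evidence that the true slope on distance to city center is below -67.820 $ per unit, holding the other predictors fixed.

t = -1.908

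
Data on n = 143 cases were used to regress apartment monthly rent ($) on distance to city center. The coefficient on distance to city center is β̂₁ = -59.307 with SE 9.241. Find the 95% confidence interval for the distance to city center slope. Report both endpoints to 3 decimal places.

(-77.576, -41.038)

df = n − 2 = 143 − 2 = 141.
t* = t_{0.025, 141} = 1.976931.
Margin = t* × SE = 1.976931 × 9.241 = 18.26882.
CI: -59.307 ± 18.26882 → (-77.576, -41.038).
With 95% confidence, each one-unit increase in distance to city center is associated with a change of between -77.576 and -41.038 $ in apartment monthly rent.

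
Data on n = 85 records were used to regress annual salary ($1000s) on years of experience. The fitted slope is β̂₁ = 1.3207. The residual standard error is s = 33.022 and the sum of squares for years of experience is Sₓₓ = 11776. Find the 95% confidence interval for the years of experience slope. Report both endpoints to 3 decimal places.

SE(β̂₁) = s/√Sₓₓ = 33.022/√11776 = 0.304302.
df = n − 2 = 83.
t* = t_{0.025, 83} = 1.98896.
Margin = t* × SE = 1.98896 × 0.304302 = 0.60524.
CI: 1.3207 ± 0.60524 → (0.715, 1.926).
With 95% confidence, each one-unit increase in years of experience is associated with a change of between 0.715 and 1.926 $1000s in annual salary.

(0.715, 1.926)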